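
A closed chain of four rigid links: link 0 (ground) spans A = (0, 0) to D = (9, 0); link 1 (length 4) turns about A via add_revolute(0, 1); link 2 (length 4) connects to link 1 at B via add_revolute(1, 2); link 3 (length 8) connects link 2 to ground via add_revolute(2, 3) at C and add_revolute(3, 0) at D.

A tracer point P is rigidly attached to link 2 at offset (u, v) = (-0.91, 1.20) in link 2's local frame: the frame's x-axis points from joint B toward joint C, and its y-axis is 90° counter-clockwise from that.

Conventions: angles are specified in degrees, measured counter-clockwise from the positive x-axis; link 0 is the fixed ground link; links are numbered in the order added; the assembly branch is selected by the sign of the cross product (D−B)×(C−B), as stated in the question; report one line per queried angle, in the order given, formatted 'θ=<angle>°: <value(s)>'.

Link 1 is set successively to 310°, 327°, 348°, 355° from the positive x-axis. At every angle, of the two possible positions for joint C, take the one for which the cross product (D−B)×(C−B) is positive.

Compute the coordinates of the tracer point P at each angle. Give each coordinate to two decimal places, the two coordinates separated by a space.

A=(0,0), D=(9.00,0)
θ=310°: B = A + 4.00·(cos310°, sin310°) = (2.5712, -3.0642)
θ=310°: |BD| = 7.1217
θ=310°: circle(B,4.00) ∩ circle(D,8.00): a=0.1909, h=3.9954
θ=310°:   candidates: C₊=(1.0244,0.6247) cross=28.455; C₋=(4.4626,-6.5887) cross=-28.455
θ=310°:   branch + wants cross > 0 → take C=(1.0244,0.6247) (cross=28.455)
θ=310°: ex = (C−B)/|BC| = (-0.3867,0.9222); ey = (-0.9222,-0.3867)
θ=310°: P = B + -0.91·ex + 1.20·ey = (1.8164,-4.3674)
θ=327°: B = A + 4.00·(cos327°, sin327°) = (3.3547, -2.1786)
θ=327°: |BD| = 6.0511
θ=327°: circle(B,4.00) ∩ circle(D,8.00): a=-0.9407, h=3.8878
θ=327°:   candidates: C₊=(1.0774,1.1099) cross=23.526; C₋=(3.8768,-6.1443) cross=-23.526
θ=327°:   branch + wants cross > 0 → take C=(1.0774,1.1099) (cross=23.526)
θ=327°: ex = (C−B)/|BC| = (-0.5693,0.8221); ey = (-0.8221,-0.5693)
θ=327°: P = B + -0.91·ex + 1.20·ey = (2.8862,-3.6099)
θ=348°: B = A + 4.00·(cos348°, sin348°) = (3.9126, -0.8316)
θ=348°: |BD| = 5.1549
θ=348°: circle(B,4.00) ∩ circle(D,8.00): a=-2.0783, h=3.4177
θ=348°:   candidates: C₊=(1.3102,2.2060) cross=17.618; C₋=(2.4129,-4.5399) cross=-17.618
θ=348°:   branch + wants cross > 0 → take C=(1.3102,2.2060) (cross=17.618)
θ=348°: ex = (C−B)/|BC| = (-0.6506,0.7594); ey = (-0.7594,-0.6506)
θ=348°: P = B + -0.91·ex + 1.20·ey = (3.5933,-2.3034)
θ=355°: B = A + 4.00·(cos355°, sin355°) = (3.9848, -0.3486)
θ=355°: |BD| = 5.0273
θ=355°: circle(B,4.00) ∩ circle(D,8.00): a=-2.2603, h=3.3002
θ=355°:   candidates: C₊=(1.5011,2.7869) cross=16.591; C₋=(1.9588,-3.7976) cross=-16.591
θ=355°:   branch + wants cross > 0 → take C=(1.5011,2.7869) (cross=16.591)
θ=355°: ex = (C−B)/|BC| = (-0.6209,0.7839); ey = (-0.7839,-0.6209)
θ=355°: P = B + -0.91·ex + 1.20·ey = (3.6092,-1.8071)

θ=310°: 1.82 -4.37
θ=327°: 2.89 -3.61
θ=348°: 3.59 -2.30
θ=355°: 3.61 -1.81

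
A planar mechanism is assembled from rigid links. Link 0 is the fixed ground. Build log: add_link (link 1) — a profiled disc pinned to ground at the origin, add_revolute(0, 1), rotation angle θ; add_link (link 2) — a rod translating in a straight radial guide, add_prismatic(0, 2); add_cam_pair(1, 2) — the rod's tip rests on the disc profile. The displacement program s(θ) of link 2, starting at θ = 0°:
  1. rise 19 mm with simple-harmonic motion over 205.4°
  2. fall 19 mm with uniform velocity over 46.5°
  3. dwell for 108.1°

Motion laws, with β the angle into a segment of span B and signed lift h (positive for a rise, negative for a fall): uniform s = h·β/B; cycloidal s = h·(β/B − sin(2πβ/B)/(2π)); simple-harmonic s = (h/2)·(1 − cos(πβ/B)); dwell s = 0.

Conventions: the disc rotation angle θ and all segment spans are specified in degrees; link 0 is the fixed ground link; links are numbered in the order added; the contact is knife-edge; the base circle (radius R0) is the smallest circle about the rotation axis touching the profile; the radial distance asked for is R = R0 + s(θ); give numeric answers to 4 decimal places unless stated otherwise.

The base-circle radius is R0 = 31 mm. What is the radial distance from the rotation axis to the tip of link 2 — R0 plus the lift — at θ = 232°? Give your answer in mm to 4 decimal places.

seg 1 [0°–205.4°] simple-harmonic, h=19: full span → s += 19 → s = 19.0000
seg 2 [205.4°–251.9°] uniform, h=-19: θ=232° here. β=26.6, B=46.5. -19·26.6/46.5 = -10.8688 → s = 8.1312
R = R0 + s = 31 + 8.1312 = 39.1312

39.1312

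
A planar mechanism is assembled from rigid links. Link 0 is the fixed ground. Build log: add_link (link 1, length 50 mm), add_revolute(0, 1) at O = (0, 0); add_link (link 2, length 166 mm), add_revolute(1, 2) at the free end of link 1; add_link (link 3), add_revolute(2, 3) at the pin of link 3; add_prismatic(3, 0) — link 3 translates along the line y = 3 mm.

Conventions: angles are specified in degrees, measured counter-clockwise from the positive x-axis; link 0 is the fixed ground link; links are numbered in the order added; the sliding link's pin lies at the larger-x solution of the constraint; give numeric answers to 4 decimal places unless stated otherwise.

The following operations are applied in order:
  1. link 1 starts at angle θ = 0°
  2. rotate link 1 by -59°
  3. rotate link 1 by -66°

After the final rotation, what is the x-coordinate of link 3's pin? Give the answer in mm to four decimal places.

geometry: r = 50 mm, L = 166 mm, e = 3 mm; θ starts at 0°
rotate link 1 by -59°: θ ← 0° -59° = -59°
rotate link 1 by -66°: θ ← -59° -66° = -125°
crank pin P = (r cos θ, r sin θ) = (-28.678822, -40.957602)
h = r sin θ − e = -40.957602 − 3 = -43.957602
x = r cos θ + √(L² − h²) = -28.678822 + 160.074137 = 131.395315

131.3953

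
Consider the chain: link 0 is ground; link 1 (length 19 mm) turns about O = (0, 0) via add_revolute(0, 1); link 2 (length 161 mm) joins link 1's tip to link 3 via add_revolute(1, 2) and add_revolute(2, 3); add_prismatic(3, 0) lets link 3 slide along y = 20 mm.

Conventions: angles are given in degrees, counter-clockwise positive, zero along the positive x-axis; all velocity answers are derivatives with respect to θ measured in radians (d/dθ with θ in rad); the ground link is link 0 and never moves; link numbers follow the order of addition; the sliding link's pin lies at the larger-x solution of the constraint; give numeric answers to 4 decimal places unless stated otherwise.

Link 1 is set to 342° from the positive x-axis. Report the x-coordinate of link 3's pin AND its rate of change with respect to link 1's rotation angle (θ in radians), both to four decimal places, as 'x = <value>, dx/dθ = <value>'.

geometry: r = 19 mm, L = 161 mm, e = 20 mm
crank pin P = (r cos θ, r sin θ) = (18.070074, -5.871323)
h = r sin θ − e = -5.871323 − 20 = -25.871323
x = r cos θ + √(L² − h²) = 18.070074 + 158.907755 = 176.977829
dx/dθ = −r sin θ − h·r cos θ/√(L² − h²) (θ in radians; h = -25.871323) = 8.813261

x = 176.9778, dx/dθ = 8.8133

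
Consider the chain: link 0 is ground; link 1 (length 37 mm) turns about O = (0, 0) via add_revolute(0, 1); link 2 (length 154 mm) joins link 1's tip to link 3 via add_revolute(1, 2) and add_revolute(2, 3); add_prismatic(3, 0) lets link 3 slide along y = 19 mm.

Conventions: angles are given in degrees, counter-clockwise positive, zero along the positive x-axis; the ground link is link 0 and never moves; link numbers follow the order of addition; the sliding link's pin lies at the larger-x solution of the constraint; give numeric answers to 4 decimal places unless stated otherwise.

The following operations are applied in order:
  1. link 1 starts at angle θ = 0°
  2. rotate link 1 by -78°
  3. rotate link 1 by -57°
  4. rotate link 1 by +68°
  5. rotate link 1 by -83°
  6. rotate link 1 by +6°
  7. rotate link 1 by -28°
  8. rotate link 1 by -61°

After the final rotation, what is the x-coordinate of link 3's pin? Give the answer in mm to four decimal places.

geometry: r = 37 mm, L = 154 mm, e = 19 mm; θ starts at 0°
rotate link 1 by -78°: θ ← 0° -78° = -78°
rotate link 1 by -57°: θ ← -78° -57° = -135°
rotate link 1 by +68°: θ ← -135° +68° = -67°
rotate link 1 by -83°: θ ← -67° -83° = -150°
rotate link 1 by +6°: θ ← -150° +6° = -144°
rotate link 1 by -28°: θ ← -144° -28° = -172°
rotate link 1 by -61°: θ ← -172° -61° = -233°
crank pin P = (r cos θ, r sin θ) = (-22.267156, 29.549514)
h = r sin θ − e = 29.549514 − 19 = 10.549514
x = r cos θ + √(L² − h²) = -22.267156 + 153.638237 = 131.371081

131.3711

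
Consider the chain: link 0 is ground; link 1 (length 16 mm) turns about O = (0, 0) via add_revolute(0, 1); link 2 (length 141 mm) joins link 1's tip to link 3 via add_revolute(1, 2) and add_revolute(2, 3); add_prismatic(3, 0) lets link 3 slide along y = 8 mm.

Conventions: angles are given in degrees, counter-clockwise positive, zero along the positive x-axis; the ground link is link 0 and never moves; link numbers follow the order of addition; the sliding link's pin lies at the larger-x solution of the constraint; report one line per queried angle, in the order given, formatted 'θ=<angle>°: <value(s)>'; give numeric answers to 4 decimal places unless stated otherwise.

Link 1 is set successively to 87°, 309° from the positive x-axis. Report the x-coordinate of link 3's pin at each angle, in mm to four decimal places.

geometry: r = 16 mm, L = 141 mm, e = 8 mm
θ=87°: crank pin P = (r cos θ, r sin θ) = (0.837375, 15.978073)
θ=87°: h = r sin θ − e = 15.978073 − 8 = 7.978073
θ=87°: x = r cos θ + √(L² − h²) = 0.837375 + 140.774111 = 141.611486
θ=309°: crank pin P = (r cos θ, r sin θ) = (10.069126, -12.434335)
θ=309°: h = r sin θ − e = -12.434335 − 8 = -20.434335
θ=309°: x = r cos θ + √(L² − h²) = 10.069126 + 139.511426 = 149.580552

θ=87°: 141.6115
θ=309°: 149.5806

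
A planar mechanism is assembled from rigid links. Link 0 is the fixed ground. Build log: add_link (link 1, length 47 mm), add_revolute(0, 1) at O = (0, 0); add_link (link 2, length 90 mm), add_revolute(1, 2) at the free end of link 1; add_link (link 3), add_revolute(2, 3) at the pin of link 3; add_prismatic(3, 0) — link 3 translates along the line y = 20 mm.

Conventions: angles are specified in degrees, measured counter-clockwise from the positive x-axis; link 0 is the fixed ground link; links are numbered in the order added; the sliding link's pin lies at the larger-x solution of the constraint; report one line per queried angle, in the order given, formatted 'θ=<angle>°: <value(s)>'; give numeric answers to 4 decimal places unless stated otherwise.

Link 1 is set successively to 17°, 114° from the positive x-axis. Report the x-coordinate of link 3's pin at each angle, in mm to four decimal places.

geometry: r = 47 mm, L = 90 mm, e = 20 mm
θ=17°: crank pin P = (r cos θ, r sin θ) = (44.946324, 13.741470)
θ=17°: h = r sin θ − e = 13.741470 − 20 = -6.258530
θ=17°: x = r cos θ + √(L² − h²) = 44.946324 + 89.782130 = 134.728453
θ=114°: crank pin P = (r cos θ, r sin θ) = (-19.116622, 42.936637)
θ=114°: h = r sin θ − e = 42.936637 − 20 = 22.936637
θ=114°: x = r cos θ + √(L² − h²) = -19.116622 + 87.028218 = 67.911596

θ=17°: 134.7285
θ=114°: 67.9116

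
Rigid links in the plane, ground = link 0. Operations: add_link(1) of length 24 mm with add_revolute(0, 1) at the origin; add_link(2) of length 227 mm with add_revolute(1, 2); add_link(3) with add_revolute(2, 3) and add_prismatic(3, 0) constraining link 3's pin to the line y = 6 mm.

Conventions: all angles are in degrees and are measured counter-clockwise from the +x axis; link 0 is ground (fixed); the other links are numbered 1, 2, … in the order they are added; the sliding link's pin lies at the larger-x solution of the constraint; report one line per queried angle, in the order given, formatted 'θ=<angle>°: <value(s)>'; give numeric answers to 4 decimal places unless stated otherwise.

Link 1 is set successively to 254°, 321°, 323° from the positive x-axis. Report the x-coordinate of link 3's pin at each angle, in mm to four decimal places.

geometry: r = 24 mm, L = 227 mm, e = 6 mm
θ=254°: crank pin P = (r cos θ, r sin θ) = (-6.615297, -23.070281)
θ=254°: h = r sin θ − e = -23.070281 − 6 = -29.070281
θ=254°: x = r cos θ + √(L² − h²) = -6.615297 + 225.130893 = 218.515596
θ=321°: crank pin P = (r cos θ, r sin θ) = (18.651503, -15.103689)
θ=321°: h = r sin θ − e = -15.103689 − 6 = -21.103689
θ=321°: x = r cos θ + √(L² − h²) = 18.651503 + 226.016889 = 244.668392
θ=323°: crank pin P = (r cos θ, r sin θ) = (19.167252, -14.443561)
θ=323°: h = r sin θ − e = -14.443561 − 6 = -20.443561
θ=323°: x = r cos θ + √(L² − h²) = 19.167252 + 226.077555 = 245.244807

θ=254°: 218.5156
θ=321°: 244.6684
θ=323°: 245.2448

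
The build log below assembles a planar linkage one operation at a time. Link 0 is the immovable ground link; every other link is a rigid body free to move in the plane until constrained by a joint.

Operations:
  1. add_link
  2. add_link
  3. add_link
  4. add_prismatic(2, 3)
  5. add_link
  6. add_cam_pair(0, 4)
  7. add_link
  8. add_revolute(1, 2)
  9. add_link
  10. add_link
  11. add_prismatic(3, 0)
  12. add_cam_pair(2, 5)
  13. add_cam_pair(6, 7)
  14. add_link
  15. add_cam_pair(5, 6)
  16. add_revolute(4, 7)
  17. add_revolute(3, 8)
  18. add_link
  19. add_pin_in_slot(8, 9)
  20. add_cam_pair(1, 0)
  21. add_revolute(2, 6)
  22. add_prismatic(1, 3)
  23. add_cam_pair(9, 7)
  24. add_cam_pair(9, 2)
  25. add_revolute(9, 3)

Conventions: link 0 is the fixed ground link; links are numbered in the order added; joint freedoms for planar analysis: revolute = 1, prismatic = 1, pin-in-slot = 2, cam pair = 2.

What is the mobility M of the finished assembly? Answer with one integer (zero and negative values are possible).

link 0 = ground. State L|J1|J2 = 1|0|0
+link1  2|0|0
+link2  3|0|0
+link3  4|0|0
P(2,3) f=1→J1  4|1|0
+link4  5|1|0
C(0,4) f=2→J2  5|1|1
+link5  6|1|1
R(1,2) f=1→J1  6|2|1
+link6  7|2|1
+link7  8|2|1
P(3,0) f=1→J1  8|3|1
C(2,5) f=2→J2  8|3|2
C(6,7) f=2→J2  8|3|3
+link8  9|3|3
C(5,6) f=2→J2  9|3|4
R(4,7) f=1→J1  9|4|4
R(3,8) f=1→J1  9|5|4
+link9  10|5|4
PS(8,9) f=2→J2  10|5|5
C(1,0) f=2→J2  10|5|6
R(2,6) f=1→J1  10|6|6
P(1,3) f=1→J1  10|7|6
C(9,7) f=2→J2  10|7|7
C(9,2) f=2→J2  10|7|8
R(9,3) f=1→J1  10|8|8
M = 3(10−1)−2·8−8 = 27−16−8 = 3

M = 3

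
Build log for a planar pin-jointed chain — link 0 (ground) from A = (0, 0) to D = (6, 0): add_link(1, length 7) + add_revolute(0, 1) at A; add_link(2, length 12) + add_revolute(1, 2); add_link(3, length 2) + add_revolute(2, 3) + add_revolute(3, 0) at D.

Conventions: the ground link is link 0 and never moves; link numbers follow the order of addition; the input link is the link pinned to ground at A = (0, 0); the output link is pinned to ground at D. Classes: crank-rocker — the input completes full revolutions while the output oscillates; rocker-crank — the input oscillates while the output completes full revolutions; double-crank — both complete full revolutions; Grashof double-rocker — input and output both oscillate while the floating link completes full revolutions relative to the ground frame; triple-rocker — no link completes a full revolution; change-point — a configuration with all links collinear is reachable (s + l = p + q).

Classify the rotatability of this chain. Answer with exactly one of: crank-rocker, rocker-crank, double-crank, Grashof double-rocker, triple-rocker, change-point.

lengths: ground=6, input=7, coupler=12, output=2
sorted: s=2 (shortest), l=12 (longest), p+q=13
s + l = 14 vs p + q = 13
s + l > p + q → non-Grashof → no link fully rotates → triple-rocker

triple-rocker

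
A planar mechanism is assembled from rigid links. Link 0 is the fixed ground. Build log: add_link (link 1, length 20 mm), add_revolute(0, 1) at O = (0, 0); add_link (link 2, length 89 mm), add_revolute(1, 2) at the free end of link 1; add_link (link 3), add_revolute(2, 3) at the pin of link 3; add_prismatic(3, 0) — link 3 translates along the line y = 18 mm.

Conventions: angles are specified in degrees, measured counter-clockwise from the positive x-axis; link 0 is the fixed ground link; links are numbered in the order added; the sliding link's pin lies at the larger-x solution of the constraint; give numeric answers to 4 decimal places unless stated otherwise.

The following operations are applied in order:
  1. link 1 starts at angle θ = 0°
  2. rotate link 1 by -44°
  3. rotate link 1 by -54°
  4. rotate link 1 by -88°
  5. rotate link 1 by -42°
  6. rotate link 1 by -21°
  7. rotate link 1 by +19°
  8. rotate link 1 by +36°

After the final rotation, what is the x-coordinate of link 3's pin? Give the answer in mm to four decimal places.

geometry: r = 20 mm, L = 89 mm, e = 18 mm; θ starts at 0°
rotate link 1 by -44°: θ ← 0° -44° = -44°
rotate link 1 by -54°: θ ← -44° -54° = -98°
rotate link 1 by -88°: θ ← -98° -88° = -186°
rotate link 1 by -42°: θ ← -186° -42° = -228°
rotate link 1 by -21°: θ ← -228° -21° = -249°
rotate link 1 by +19°: θ ← -249° +19° = -230°
rotate link 1 by +36°: θ ← -230° +36° = -194°
crank pin P = (r cos θ, r sin θ) = (-19.405915, 4.838438)
h = r sin θ − e = 4.838438 − 18 = -13.161562
x = r cos θ + √(L² − h²) = -19.405915 + 88.021436 = 68.615522

68.6155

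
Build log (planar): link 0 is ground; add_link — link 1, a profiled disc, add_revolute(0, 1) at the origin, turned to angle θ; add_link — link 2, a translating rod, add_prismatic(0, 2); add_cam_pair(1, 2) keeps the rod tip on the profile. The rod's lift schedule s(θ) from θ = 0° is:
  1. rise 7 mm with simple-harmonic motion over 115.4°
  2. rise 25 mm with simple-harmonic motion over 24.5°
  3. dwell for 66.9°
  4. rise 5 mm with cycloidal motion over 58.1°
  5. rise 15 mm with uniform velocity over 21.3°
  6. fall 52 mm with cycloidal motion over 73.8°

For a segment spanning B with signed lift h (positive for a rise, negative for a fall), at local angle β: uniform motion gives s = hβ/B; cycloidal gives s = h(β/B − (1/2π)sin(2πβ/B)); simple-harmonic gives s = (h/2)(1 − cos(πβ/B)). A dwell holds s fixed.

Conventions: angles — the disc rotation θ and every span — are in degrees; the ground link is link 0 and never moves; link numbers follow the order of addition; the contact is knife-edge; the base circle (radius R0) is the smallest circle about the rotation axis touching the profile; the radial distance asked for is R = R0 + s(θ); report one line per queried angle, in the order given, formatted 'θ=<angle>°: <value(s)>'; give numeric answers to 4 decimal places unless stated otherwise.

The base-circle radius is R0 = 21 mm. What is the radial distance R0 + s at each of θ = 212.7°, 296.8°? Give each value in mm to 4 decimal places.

seg 1 [0°–115.4°] simple-harmonic, h=7: full span → s += 7 → s = 7.0000
seg 2 [115.4°–139.9°] simple-harmonic, h=25: full span → s += 25 → s = 32.0000
seg 3 [139.9°–206.8°] dwell: s stays 32.0000
seg 4 [206.8°–264.9°] cycloidal, h=5: θ=212.7° here. β=5.9, B=58.1. 5·(0.1015 − sin(2π·0.1015)/(2π)) = 0.0338 → s = 32.0338
seg 4 [206.8°–264.9°] cycloidal, h=5: full span → s += 5 → s = 37.0000
seg 5 [264.9°–286.2°] uniform, h=15: full span → s += 15 → s = 52.0000
seg 6 [286.2°–360°] cycloidal, h=-52: θ=296.8° here. β=10.6, B=73.8. -52·(0.1436 − sin(2π·0.1436)/(2π)) = -0.9733 → s = 51.0267
θ=212.7°: R = R0 + s = 21 + 32.0338 = 53.0338
θ=296.8°: R = R0 + s = 21 + 51.0267 = 72.0267

θ=212.7°: 53.0338
θ=296.8°: 72.0267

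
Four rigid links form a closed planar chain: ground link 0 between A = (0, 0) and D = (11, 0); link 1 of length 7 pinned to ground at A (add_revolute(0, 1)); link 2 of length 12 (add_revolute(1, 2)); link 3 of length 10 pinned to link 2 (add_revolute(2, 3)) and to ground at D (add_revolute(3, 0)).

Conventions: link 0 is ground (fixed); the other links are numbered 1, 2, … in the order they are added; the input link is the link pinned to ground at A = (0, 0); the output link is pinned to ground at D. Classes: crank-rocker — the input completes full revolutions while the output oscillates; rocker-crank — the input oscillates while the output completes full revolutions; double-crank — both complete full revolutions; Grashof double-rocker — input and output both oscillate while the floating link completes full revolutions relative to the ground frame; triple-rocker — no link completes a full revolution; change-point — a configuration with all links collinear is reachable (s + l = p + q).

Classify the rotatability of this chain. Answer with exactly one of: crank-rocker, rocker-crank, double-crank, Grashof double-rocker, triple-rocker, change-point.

lengths: ground=11, input=7, coupler=12, output=10
sorted: s=7 (shortest), l=12 (longest), p+q=21
s + l = 19 vs p + q = 21
s + l < p + q (Grashof) with shortest = input link → crank-rocker

crank-rocker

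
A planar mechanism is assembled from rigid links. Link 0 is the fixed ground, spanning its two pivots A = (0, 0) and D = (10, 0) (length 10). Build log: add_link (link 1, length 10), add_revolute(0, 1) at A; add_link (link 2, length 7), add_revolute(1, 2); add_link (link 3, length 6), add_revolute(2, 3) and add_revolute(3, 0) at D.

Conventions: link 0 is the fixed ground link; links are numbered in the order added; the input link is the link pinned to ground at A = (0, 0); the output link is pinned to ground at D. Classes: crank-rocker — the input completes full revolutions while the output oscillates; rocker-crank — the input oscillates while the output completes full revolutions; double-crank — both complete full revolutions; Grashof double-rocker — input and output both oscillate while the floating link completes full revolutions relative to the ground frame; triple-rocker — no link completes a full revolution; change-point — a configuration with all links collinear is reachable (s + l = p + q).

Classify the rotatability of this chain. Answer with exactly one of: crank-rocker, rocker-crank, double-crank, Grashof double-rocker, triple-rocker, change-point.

lengths: ground=10, input=10, coupler=7, output=6
sorted: s=6 (shortest), l=10 (longest), p+q=17
s + l = 16 vs p + q = 17
s + l < p + q (Grashof) with shortest = output link → rocker-crank

rocker-crank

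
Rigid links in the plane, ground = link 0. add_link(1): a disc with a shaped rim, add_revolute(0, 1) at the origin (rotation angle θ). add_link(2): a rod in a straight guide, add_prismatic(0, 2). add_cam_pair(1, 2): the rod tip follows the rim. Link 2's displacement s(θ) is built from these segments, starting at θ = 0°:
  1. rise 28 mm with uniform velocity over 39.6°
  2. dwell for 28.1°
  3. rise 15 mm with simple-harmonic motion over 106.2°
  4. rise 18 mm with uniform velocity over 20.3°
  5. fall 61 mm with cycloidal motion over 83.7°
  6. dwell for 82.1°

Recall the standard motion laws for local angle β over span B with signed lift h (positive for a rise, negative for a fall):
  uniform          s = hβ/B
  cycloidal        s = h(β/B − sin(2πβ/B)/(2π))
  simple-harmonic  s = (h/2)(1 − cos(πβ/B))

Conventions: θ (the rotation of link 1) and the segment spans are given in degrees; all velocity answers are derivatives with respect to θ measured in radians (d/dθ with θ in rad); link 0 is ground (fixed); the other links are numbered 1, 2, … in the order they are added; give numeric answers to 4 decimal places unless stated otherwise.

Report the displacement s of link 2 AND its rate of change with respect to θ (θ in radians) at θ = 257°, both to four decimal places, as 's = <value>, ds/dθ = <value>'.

segment 1 (0° to 39.6°, uniform, h = 28) is passed completely: s = 0.0000 + (28) = 28.0000
segment 2 (39.6° to 67.7°, dwell): s unchanged at 28.0000
segment 3 (67.7° to 173.9°, simple-harmonic, h = 15) is passed completely: s = 28.0000 + (15) = 43.0000
segment 4 (173.9° to 194.2°, uniform, h = 18) is passed completely: s = 43.0000 + (18) = 61.0000
θ = 257° falls in segment 5 (194.2° to 277.9°, cycloidal, h = -61): β = 257 − 194.2 = 62.8°, B = 83.7°; Δs = -61·(0.7503 − sin(2π·0.7503)/(2π)) = -55.4767; s = 61.0000 − 55.4767 = 5.5233
velocity in seg [194.2°–277.9°] (cycloidal), θ in radians: β = 62.8° = 1.0961 rad, B = 83.7° = 1.4608 rad; ds/dθ = (h/B)(1 − cos(2πβ/B)) = ((-61)/1.4608)(1 − cos(2π·0.7503)) = -41.678416 mm/rad

s = 5.5233, ds/dθ = -41.6784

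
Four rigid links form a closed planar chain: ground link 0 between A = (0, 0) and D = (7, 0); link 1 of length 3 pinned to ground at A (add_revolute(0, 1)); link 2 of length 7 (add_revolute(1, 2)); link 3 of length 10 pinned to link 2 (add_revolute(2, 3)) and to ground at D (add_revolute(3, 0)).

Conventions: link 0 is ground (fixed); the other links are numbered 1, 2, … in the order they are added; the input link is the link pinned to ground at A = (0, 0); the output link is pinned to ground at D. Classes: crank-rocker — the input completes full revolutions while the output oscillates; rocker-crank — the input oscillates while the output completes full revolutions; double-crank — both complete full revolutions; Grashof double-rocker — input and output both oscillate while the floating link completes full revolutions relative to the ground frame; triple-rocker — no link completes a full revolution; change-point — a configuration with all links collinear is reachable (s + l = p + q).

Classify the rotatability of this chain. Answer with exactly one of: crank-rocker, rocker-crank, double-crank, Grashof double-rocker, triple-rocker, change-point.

lengths: ground=7, input=3, coupler=7, output=10
sorted: s=3 (shortest), l=10 (longest), p+q=14
s + l = 13 vs p + q = 14
s + l < p + q (Grashof) with shortest = input link → crank-rocker

crank-rocker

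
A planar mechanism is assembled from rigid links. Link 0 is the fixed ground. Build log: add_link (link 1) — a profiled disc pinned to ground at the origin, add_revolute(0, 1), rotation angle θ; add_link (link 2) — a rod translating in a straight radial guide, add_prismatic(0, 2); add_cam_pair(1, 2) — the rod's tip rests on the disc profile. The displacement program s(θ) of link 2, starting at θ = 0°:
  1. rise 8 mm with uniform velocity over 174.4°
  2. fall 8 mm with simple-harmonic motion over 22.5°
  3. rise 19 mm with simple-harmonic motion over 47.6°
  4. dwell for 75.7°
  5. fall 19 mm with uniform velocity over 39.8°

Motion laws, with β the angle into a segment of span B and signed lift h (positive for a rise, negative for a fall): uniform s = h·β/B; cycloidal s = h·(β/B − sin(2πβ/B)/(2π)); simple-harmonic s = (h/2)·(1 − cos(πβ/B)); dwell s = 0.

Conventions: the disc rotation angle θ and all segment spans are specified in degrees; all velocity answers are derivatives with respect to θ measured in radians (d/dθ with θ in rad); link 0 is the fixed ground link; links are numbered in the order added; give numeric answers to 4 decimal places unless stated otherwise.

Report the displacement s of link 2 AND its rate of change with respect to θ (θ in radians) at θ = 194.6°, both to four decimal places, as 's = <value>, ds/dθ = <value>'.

seg 1 [0°–174.4°] uniform, h=8: full span → s += 8 → s = 8.0000
seg 2 [174.4°–196.9°] simple-harmonic, h=-8: θ=194.6° here. β=20.2, B=22.5. -8/2·(1 − cos(π·0.8978)) = -7.7955 → s = 0.2045
velocity in seg [174.4°–196.9°] (simple-harmonic), θ in radians: β = 20.2° = 0.3526 rad, B = 22.5° = 0.3927 rad; ds/dθ = (πh/(2B)) sin(πβ/B) = (π·(-8)/(2·0.3927)) sin(π·0.8978) = -10.100769 mm/rad

s = 0.2045, ds/dθ = -10.1008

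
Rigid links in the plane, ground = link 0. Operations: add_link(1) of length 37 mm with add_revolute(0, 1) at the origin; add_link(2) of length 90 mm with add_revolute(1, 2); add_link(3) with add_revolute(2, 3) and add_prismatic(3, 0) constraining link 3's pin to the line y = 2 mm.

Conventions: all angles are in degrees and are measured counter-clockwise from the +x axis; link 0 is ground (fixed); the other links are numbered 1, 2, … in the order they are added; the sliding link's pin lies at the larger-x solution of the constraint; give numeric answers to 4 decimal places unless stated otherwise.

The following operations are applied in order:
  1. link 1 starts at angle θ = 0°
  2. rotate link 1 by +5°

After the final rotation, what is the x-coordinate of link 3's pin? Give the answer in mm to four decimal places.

geometry: r = 37 mm, L = 90 mm, e = 2 mm; θ starts at 0°
rotate link 1 by +5°: θ ← 0° +5° = 5°
crank pin P = (r cos θ, r sin θ) = (36.859204, 3.224762)
h = r sin θ − e = 3.224762 − 2 = 1.224762
x = r cos θ + √(L² − h²) = 36.859204 + 89.991666 = 126.850870

126.8509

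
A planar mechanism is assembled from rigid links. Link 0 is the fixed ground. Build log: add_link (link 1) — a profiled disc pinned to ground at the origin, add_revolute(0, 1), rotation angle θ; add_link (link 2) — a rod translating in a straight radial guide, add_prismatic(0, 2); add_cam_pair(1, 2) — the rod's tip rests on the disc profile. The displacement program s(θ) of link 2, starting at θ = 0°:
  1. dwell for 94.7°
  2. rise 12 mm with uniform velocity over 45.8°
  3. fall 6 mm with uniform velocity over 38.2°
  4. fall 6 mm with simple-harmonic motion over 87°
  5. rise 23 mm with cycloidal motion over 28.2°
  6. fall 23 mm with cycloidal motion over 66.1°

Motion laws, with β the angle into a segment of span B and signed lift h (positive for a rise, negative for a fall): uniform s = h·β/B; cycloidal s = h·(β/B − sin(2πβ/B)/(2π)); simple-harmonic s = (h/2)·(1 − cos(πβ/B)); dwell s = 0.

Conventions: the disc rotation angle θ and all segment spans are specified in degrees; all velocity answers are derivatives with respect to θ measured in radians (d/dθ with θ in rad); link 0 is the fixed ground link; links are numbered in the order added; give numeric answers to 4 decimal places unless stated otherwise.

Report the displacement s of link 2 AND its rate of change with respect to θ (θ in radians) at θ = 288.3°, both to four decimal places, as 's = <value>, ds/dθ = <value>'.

seg 1 [0°–94.7°] dwell: s stays 0.0000
seg 2 [94.7°–140.5°] uniform, h=12: full span → s += 12 → s = 12.0000
seg 3 [140.5°–178.7°] uniform, h=-6: full span → s += -6 → s = 6.0000
seg 4 [178.7°–265.7°] simple-harmonic, h=-6: full span → s += -6 → s = 0.0000
seg 5 [265.7°–293.9°] cycloidal, h=23: θ=288.3° here. β=22.6, B=28.2. 23·(0.8014 − sin(2π·0.8014)/(2π)) = 21.9038 → s = 21.9038
velocity in seg [265.7°–293.9°] (cycloidal), θ in radians: β = 22.6° = 0.3944 rad, B = 28.2° = 0.4922 rad; ds/dθ = (h/B)(1 − cos(2πβ/B)) = (23/0.4922)(1 − cos(2π·0.8014)) = 31.894535 mm/rad

s = 21.9038, ds/dθ = 31.8945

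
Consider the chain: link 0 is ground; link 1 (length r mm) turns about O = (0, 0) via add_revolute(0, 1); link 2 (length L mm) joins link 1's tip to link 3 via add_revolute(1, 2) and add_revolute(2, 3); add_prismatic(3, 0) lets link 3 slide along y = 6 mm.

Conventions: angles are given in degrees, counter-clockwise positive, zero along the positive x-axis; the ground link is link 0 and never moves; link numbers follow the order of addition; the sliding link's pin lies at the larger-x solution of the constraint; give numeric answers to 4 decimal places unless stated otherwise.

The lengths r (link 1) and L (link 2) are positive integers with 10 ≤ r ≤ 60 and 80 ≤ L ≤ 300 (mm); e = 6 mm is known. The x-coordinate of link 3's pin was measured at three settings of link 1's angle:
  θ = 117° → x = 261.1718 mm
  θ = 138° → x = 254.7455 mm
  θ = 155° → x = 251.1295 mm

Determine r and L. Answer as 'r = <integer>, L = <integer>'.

constraint per measurement: (x − r cos θ)² + (r sin θ − e)² = L²
subtracting the θ₁ and θ₂ equations cancels the r² and L² terms:
r = (x₁² − x₂²) / (2[(x₁cos θ₁ + e sin θ₁) − (x₂cos θ₂ + e sin θ₂)]) = 23.0001 → r = 23
L² = (x₁ − r cos θ₁)² + (r sin θ₁ − e)² = 73983.9891 → L = 272.0000 → L = 272
check at θ₃=155°: x = 251.1295 (printed 251.1295) ✓

r = 23, L = 272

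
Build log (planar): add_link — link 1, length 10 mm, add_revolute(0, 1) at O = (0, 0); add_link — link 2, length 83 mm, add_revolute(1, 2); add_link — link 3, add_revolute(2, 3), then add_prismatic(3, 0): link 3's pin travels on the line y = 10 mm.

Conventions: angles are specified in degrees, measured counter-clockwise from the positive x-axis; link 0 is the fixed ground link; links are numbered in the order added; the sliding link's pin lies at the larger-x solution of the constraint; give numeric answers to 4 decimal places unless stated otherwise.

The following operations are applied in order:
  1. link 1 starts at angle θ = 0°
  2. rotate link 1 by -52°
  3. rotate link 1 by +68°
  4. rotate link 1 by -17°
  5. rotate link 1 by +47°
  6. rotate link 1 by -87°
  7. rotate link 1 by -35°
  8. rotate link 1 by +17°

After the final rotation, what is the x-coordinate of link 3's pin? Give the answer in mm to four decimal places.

geometry: r = 10 mm, L = 83 mm, e = 10 mm; θ starts at 0°
rotate link 1 by -52°: θ ← 0° -52° = -52°
rotate link 1 by +68°: θ ← -52° +68° = 16°
rotate link 1 by -17°: θ ← 16° -17° = -1°
rotate link 1 by +47°: θ ← -1° +47° = 46°
rotate link 1 by -87°: θ ← 46° -87° = -41°
rotate link 1 by -35°: θ ← -41° -35° = -76°
rotate link 1 by +17°: θ ← -76° +17° = -59°
crank pin P = (r cos θ, r sin θ) = (5.150381, -8.571673)
h = r sin θ − e = -8.571673 − 10 = -18.571673
x = r cos θ + √(L² − h²) = 5.150381 + 80.895568 = 86.045949

86.0459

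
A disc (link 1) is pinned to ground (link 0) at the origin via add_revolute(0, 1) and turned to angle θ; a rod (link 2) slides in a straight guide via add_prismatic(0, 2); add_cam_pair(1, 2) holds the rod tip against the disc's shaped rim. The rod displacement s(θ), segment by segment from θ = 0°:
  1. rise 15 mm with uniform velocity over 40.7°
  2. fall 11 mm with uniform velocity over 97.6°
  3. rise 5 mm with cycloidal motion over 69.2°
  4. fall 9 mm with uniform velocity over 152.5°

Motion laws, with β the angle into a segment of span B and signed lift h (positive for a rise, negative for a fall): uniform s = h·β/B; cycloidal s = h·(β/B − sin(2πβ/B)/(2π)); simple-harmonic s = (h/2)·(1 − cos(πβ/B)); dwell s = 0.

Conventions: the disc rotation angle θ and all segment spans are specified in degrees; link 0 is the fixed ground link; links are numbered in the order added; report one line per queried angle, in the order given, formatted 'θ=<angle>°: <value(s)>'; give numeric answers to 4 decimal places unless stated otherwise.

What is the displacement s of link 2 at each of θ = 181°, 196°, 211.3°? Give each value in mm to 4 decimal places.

segment 1 (0° to 40.7°, uniform, h = 15) is passed completely: s = 0.0000 + (15) = 15.0000
segment 2 (40.7° to 138.3°, uniform, h = -11) is passed completely: s = 15.0000 + (-11) = 4.0000
θ = 181° falls in segment 3 (138.3° to 207.5°, cycloidal, h = 5): β = 181 − 138.3 = 42.7°, B = 69.2°; Δs = 5·(0.6171 − sin(2π·0.6171)/(2π)) = 3.6192; s = 4.0000 + 3.6192 = 7.6192
θ = 196° falls in segment 3 (138.3° to 207.5°, cycloidal, h = 5): β = 196 − 138.3 = 57.7°, B = 69.2°; Δs = 5·(0.8338 − sin(2π·0.8338)/(2π)) = 4.8570; s = 4.0000 + 4.8570 = 8.8570
segment 3 (138.3° to 207.5°, cycloidal, h = 5) is passed completely: s = 4.0000 + (5) = 9.0000
θ = 211.3° falls in segment 4 (207.5° to 360°, uniform, h = -9): β = 211.3 − 207.5 = 3.8°, B = 152.5°; Δs = -9·3.8/152.5 = -0.2243; s = 9.0000 − 0.2243 = 8.7757

θ=181°: 7.6192
θ=196°: 8.8570
θ=211.3°: 8.7757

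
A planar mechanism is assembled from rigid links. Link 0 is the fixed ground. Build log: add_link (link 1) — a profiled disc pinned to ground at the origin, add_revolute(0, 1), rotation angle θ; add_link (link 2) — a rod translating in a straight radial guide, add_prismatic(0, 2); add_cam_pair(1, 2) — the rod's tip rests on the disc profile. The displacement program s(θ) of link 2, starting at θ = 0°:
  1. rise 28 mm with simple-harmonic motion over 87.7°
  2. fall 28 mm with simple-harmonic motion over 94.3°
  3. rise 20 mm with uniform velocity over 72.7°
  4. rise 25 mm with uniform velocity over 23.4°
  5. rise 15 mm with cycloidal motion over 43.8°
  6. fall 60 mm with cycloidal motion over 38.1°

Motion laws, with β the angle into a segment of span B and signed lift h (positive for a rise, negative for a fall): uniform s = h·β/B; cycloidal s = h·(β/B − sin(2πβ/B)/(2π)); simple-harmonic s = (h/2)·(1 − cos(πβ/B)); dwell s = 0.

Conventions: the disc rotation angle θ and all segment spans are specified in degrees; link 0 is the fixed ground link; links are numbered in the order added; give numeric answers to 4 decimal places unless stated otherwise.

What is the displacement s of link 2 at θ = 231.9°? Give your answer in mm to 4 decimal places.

seg 1 [0°–87.7°] simple-harmonic, h=28: full span → s += 28 → s = 28.0000
seg 2 [87.7°–182°] simple-harmonic, h=-28: full span → s += -28 → s = 0.0000
seg 3 [182°–254.7°] uniform, h=20: θ=231.9° here. β=49.9, B=72.7. 20·49.9/72.7 = 13.7276 → s = 13.7276

13.7276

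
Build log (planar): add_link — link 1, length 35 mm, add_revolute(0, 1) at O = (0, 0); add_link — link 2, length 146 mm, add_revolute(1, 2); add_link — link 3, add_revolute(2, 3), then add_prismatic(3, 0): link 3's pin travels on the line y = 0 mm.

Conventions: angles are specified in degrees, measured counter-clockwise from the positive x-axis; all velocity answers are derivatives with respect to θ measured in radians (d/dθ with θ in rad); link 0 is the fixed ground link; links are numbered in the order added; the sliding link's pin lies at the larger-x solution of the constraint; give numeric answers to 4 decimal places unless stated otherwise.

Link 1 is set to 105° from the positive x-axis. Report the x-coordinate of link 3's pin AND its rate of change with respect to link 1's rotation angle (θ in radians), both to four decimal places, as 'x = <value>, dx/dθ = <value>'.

geometry: r = 35 mm, L = 146 mm, e = 0 mm
crank pin P = (r cos θ, r sin θ) = (-9.058667, 33.807404)
h = r sin θ − e = 33.807404 − 0 = 33.807404
x = r cos θ + √(L² − h²) = -9.058667 + 142.031896 = 132.973229
dx/dθ = −r sin θ − h·r cos θ/√(L² − h²) (θ in radians; h = 33.807404) = -31.651198

x = 132.9732, dx/dθ = -31.6512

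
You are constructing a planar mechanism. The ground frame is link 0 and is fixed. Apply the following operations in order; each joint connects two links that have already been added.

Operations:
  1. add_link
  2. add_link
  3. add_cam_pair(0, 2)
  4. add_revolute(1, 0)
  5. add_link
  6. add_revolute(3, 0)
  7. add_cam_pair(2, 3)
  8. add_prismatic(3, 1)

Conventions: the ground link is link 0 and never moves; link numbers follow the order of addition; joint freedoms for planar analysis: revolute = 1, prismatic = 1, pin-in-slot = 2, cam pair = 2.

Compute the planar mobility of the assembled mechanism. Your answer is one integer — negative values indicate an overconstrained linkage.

ground; <1,0,0>
#1 <2,0,0>
#2 <3,0,0>
C:0↔2 J2 <3,0,1>
R:1↔0 J1 <3,1,1>
#3 <4,1,1>
R:3↔0 J1 <4,2,1>
C:2↔3 J2 <4,2,2>
P:3↔1 J1 <4,3,2>
3×3 − 2×3 − 1×2 = 1

M = 1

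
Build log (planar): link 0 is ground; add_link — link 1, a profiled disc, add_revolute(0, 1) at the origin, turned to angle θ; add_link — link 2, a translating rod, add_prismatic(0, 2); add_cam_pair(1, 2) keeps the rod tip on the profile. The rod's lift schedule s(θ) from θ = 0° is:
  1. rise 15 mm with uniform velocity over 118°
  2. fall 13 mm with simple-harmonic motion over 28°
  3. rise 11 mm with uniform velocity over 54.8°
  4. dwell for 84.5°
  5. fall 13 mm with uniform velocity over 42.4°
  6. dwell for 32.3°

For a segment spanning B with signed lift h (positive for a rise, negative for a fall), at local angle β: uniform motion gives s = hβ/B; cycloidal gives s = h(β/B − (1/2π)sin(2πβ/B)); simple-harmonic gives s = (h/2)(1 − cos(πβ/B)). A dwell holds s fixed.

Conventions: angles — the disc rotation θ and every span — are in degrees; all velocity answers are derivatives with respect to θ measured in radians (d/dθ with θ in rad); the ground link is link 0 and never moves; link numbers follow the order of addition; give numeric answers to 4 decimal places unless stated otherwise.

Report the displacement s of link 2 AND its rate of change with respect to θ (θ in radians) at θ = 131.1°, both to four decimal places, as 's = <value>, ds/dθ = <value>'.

seg 1 [0°–118°] uniform, h=15: full span → s += 15 → s = 15.0000
seg 2 [118°–146°] simple-harmonic, h=-13: θ=131.1° here. β=13.1, B=28. -13/2·(1 − cos(π·0.4679)) = -5.8447 → s = 9.1553
velocity in seg [118°–146°] (simple-harmonic), θ in radians: β = 13.1° = 0.2286 rad, B = 28° = 0.4887 rad; ds/dθ = (πh/(2B)) sin(πβ/B) = (π·(-13)/(2·0.4887)) sin(π·0.4679) = -41.572853 mm/rad

s = 9.1553, ds/dθ = -41.5729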